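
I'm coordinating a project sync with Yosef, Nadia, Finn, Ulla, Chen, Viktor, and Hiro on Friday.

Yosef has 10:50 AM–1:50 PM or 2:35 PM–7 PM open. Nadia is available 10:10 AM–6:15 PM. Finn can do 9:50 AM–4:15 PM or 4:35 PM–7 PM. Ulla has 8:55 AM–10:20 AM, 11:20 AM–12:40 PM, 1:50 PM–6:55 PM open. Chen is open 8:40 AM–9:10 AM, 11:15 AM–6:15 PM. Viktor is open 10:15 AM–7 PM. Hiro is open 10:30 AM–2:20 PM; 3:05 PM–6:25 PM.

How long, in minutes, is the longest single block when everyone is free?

100

Yosef ∩ Nadia: 10:50-13:50, 14:35-18:15.
Yosef ∩ Nadia ∩ Finn: 10:50-13:50, 14:35-16:15, 16:35-18:15.
Yosef ∩ Nadia ∩ Finn ∩ Ulla: 11:20-12:40, 14:35-16:15, 16:35-18:15.
Yosef ∩ Nadia ∩ Finn ∩ Ulla ∩ Chen: 11:20-12:40, 14:35-16:15, 16:35-18:15.
Yosef ∩ Nadia ∩ Finn ∩ Ulla ∩ Chen ∩ Viktor: 11:20-12:40, 14:35-16:15, 16:35-18:15.
Yosef ∩ Nadia ∩ Finn ∩ Ulla ∩ Chen ∩ Viktor ∩ Hiro: 11:20-12:40, 15:05-16:15, 16:35-18:15.
Those are the intersection windows.
The longest is 16:35-18:15 at 100 minutes.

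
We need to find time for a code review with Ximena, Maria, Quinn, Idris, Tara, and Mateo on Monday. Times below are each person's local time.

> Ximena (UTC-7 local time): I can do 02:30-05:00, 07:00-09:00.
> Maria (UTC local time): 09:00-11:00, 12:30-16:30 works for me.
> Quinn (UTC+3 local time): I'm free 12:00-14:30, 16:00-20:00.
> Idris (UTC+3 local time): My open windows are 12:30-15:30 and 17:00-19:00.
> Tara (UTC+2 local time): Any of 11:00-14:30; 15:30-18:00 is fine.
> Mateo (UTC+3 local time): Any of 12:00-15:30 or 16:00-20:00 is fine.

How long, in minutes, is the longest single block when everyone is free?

Ximena in UTC: 09:30-12:00, 14:00-16:00 (add 7h to convert from UTC-7).
Maria in UTC: 09:00-11:00, 12:30-16:30.
Quinn in UTC: 09:00-11:30, 13:00-17:00 (subtract 3h to convert from UTC+3).
Idris in UTC: 09:30-12:30, 14:00-16:00 (subtract 3h to convert from UTC+3).
Tara in UTC: 09:00-12:30, 13:30-16:00 (subtract 2h to convert from UTC+2).
Mateo in UTC: 09:00-12:30, 13:00-17:00 (subtract 3h to convert from UTC+3).
Ximena ∩ Maria: 09:30-11:00, 14:00-16:00.
Ximena ∩ Maria ∩ Quinn: 09:30-11:00, 14:00-16:00.
Ximena ∩ Maria ∩ Quinn ∩ Idris: 09:30-11:00, 14:00-16:00.
Ximena ∩ Maria ∩ Quinn ∩ Idris ∩ Tara: 09:30-11:00, 14:00-16:00.
Ximena ∩ Maria ∩ Quinn ∩ Idris ∩ Tara ∩ Mateo: 09:30-11:00, 14:00-16:00.
The longest is 14:00-16:00 at 120 minutes.

120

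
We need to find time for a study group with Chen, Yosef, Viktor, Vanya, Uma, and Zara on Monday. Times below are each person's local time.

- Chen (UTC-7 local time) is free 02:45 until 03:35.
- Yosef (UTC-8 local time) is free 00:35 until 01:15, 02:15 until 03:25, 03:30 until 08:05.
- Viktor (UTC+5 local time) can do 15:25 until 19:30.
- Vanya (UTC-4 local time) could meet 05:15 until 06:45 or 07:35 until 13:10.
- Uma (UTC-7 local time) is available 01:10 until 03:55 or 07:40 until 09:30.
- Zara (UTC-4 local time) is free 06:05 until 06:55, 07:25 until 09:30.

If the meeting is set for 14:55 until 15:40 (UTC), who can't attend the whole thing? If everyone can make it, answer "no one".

Chen in UTC: 09:45-10:35 (add 7h to convert from UTC-7).
Yosef in UTC: 08:35-09:15, 10:15-11:25, 11:30-16:05 (add 8h to convert from UTC-8).
Viktor in UTC: 10:25-14:30 (subtract 5h to convert from UTC+5).
Vanya in UTC: 09:15-10:45, 11:35-17:10 (add 4h to convert from UTC-4).
Uma in UTC: 08:10-10:55, 14:40-16:30 (add 7h to convert from UTC-7).
Zara in UTC: 10:05-10:55, 11:25-13:30 (add 4h to convert from UTC-4).
Chen: not fully free for 14:55-15:40. Yosef: free for 14:55-15:40. Viktor: not fully free for 14:55-15:40. Vanya: free for 14:55-15:40. Uma: free for 14:55-15:40. Zara: not fully free for 14:55-15:40.

Chen, Viktor, Zara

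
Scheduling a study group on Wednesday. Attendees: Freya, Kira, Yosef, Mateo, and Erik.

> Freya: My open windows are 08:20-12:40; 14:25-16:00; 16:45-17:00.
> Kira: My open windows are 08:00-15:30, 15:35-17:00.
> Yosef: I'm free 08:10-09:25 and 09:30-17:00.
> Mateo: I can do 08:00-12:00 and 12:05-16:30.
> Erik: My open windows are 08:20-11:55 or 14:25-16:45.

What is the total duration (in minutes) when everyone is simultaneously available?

300

Freya ∩ Kira: 08:20-12:40, 14:25-15:30, 15:35-16:00, 16:45-17:00.
Freya ∩ Kira ∩ Yosef: 08:20-09:25, 09:30-12:40, 14:25-15:30, 15:35-16:00, 16:45-17:00.
Freya ∩ Kira ∩ Yosef ∩ Mateo: 08:20-09:25, 09:30-12:00, 12:05-12:40, 14:25-15:30, 15:35-16:00.
Freya ∩ Kira ∩ Yosef ∩ Mateo ∩ Erik: 08:20-09:25, 09:30-11:55, 14:25-15:30, 15:35-16:00.
So the common availability across everyone is 08:20-09:25, 09:30-11:55, 14:25-15:30, 15:35-16:00.
Summing the common windows: 65 + 145 + 65 + 25 = 300 minutes.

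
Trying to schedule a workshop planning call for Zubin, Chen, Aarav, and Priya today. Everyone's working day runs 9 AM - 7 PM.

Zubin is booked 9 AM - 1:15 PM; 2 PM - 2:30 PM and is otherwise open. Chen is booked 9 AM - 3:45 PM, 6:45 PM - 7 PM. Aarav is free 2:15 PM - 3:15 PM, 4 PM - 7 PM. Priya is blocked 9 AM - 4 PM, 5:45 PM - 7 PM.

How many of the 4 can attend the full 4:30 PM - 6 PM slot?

Zubin free: 13:15-14:00, 14:30-19:00 (invert busy blocks within the working day).
Chen free: 15:45-18:45 (invert busy blocks within the working day).
Aarav free: 14:15-15:15, 16:00-19:00.
Priya free: 16:00-17:45 (invert busy blocks within the working day).
Zubin, Chen, and Aarav can make the full 16:30-18:00 slot — that's 3.

3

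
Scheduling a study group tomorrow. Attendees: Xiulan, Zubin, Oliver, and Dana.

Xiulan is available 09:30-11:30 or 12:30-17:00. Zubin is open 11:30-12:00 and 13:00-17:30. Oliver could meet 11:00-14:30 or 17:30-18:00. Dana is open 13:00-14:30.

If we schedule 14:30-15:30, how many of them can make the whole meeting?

Xiulan and Zubin can make the full 14:30-15:30 slot — that's 2.

2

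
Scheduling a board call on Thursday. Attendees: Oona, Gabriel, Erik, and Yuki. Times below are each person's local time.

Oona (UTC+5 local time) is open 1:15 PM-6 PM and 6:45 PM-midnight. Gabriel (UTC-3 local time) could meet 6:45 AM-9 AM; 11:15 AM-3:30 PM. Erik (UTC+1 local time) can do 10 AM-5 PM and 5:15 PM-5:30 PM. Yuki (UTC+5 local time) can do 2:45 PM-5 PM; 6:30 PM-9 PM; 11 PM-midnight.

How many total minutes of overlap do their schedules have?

240

Oona in UTC: 08:15-13:00, 13:45-19:00 (subtract 5h to convert from UTC+5).
Gabriel in UTC: 09:45-12:00, 14:15-18:30 (add 3h to convert from UTC-3).
Erik in UTC: 09:00-16:00, 16:15-16:30 (subtract 1h to convert from UTC+1).
Yuki in UTC: 09:45-12:00, 13:30-16:00, 18:00-19:00 (subtract 5h to convert from UTC+5).
Oona ∩ Gabriel: 09:45-12:00, 14:15-18:30.
Oona ∩ Gabriel ∩ Erik: 09:45-12:00, 14:15-16:00, 16:15-16:30.
Oona ∩ Gabriel ∩ Erik ∩ Yuki: 09:45-12:00, 14:15-16:00.
Summing the common windows: 135 + 105 = 240 minutes.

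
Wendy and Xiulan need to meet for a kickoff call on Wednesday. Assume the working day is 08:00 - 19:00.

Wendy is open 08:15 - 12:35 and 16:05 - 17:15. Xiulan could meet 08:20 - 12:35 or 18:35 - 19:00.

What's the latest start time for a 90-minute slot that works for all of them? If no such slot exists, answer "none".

Wendy ∩ Xiulan: 08:20-12:35.
So the common availability across everyone is 08:20-12:35.
The last common window of at least 90 minutes is 08:20-12:35; a 90-minute meeting can start as late as 11:05 and still end by 12:35.

11:05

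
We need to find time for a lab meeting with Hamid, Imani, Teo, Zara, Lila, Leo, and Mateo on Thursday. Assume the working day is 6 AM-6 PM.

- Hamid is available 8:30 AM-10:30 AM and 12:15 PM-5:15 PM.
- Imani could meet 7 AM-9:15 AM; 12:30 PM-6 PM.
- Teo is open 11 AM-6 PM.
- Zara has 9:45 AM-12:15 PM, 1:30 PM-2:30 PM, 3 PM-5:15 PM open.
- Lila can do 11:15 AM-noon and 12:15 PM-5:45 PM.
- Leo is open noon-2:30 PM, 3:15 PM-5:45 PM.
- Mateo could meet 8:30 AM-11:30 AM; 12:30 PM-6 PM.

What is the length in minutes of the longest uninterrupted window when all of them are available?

Hamid ∩ Imani: 08:30-09:15, 12:30-17:15.
Hamid ∩ Imani ∩ Teo: 12:30-17:15.
Hamid ∩ Imani ∩ Teo ∩ Zara: 13:30-14:30, 15:00-17:15.
Hamid ∩ Imani ∩ Teo ∩ Zara ∩ Lila: 13:30-14:30, 15:00-17:15.
Hamid ∩ Imani ∩ Teo ∩ Zara ∩ Lila ∩ Leo: 13:30-14:30, 15:15-17:15.
Hamid ∩ Imani ∩ Teo ∩ Zara ∩ Lila ∩ Leo ∩ Mateo: 13:30-14:30, 15:15-17:15.
The longest is 15:15-17:15 at 120 minutes.

120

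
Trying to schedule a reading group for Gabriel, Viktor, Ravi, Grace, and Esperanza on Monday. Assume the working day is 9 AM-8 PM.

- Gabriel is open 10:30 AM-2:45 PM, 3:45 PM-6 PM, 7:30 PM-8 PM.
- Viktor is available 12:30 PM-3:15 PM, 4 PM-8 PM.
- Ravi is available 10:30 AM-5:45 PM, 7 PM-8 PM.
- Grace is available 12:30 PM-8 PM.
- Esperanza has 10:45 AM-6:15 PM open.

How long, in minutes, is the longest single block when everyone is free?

135

Gabriel ∩ Viktor: 12:30-14:45, 16:00-18:00, 19:30-20:00.
Gabriel ∩ Viktor ∩ Ravi: 12:30-14:45, 16:00-17:45, 19:30-20:00.
Gabriel ∩ Viktor ∩ Ravi ∩ Grace: 12:30-14:45, 16:00-17:45, 19:30-20:00.
Gabriel ∩ Viktor ∩ Ravi ∩ Grace ∩ Esperanza: 12:30-14:45, 16:00-17:45.
The longest is 12:30-14:45 at 135 minutes.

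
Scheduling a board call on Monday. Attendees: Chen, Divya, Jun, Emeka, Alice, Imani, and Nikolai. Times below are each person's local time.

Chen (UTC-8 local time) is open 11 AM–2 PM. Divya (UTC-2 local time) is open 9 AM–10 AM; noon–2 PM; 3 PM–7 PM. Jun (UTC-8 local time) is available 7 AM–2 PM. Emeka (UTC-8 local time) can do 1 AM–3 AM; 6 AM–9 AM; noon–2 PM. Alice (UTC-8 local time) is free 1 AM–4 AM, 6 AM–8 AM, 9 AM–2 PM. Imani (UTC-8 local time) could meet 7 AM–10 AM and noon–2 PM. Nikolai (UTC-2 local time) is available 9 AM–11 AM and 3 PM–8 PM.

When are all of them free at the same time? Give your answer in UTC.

20:00-21:00

Chen in UTC: 19:00-22:00 (add 8h to convert from UTC-8).
Divya in UTC: 11:00-12:00, 14:00-16:00, 17:00-21:00 (add 2h to convert from UTC-2).
Jun in UTC: 15:00-22:00 (add 8h to convert from UTC-8).
Emeka in UTC: 09:00-11:00, 14:00-17:00, 20:00-22:00 (add 8h to convert from UTC-8).
Alice in UTC: 09:00-12:00, 14:00-16:00, 17:00-22:00 (add 8h to convert from UTC-8).
Imani in UTC: 15:00-18:00, 20:00-22:00 (add 8h to convert from UTC-8).
Nikolai in UTC: 11:00-13:00, 17:00-22:00 (add 2h to convert from UTC-2).
Chen ∩ Divya: 19:00-21:00.
Chen ∩ Divya ∩ Jun: 19:00-21:00.
Chen ∩ Divya ∩ Jun ∩ Emeka: 20:00-21:00.
Chen ∩ Divya ∩ Jun ∩ Emeka ∩ Alice: 20:00-21:00.
Chen ∩ Divya ∩ Jun ∩ Emeka ∩ Alice ∩ Imani: 20:00-21:00.
Chen ∩ Divya ∩ Jun ∩ Emeka ∩ Alice ∩ Imani ∩ Nikolai: 20:00-21:00.
Those are the intersection windows.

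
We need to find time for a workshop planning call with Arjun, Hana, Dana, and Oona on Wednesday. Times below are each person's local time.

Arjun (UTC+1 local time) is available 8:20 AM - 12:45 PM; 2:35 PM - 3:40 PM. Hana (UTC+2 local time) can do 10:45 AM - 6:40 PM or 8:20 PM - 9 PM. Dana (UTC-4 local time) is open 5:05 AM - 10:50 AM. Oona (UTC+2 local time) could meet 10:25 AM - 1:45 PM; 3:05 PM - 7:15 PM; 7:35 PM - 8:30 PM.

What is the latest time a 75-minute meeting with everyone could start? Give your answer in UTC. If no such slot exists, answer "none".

Arjun in UTC: 07:20-11:45, 13:35-14:40 (subtract 1h to convert from UTC+1).
Hana in UTC: 08:45-16:40, 18:20-19:00 (subtract 2h to convert from UTC+2).
Dana in UTC: 09:05-14:50 (add 4h to convert from UTC-4).
Oona in UTC: 08:25-11:45, 13:05-17:15, 17:35-18:30 (subtract 2h to convert from UTC+2).
Arjun ∩ Hana: 08:45-11:45, 13:35-14:40.
Arjun ∩ Hana ∩ Dana: 09:05-11:45, 13:35-14:40.
Arjun ∩ Hana ∩ Dana ∩ Oona: 09:05-11:45, 13:35-14:40.
The last common window of at least 75 minutes is 09:05-11:45; a 75-minute meeting can start as late as 10:30 and still end by 11:45.

10:30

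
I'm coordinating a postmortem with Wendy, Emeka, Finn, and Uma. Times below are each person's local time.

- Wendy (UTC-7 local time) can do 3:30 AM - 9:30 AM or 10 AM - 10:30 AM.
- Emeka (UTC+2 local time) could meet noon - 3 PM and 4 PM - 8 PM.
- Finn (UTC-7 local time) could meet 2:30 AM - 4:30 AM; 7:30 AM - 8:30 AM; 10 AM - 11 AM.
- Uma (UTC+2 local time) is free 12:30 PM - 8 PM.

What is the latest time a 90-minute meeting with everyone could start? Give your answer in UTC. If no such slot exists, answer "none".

none

Wendy in UTC: 10:30-16:30, 17:00-17:30 (add 7h to convert from UTC-7).
Emeka in UTC: 10:00-13:00, 14:00-18:00 (subtract 2h to convert from UTC+2).
Finn in UTC: 09:30-11:30, 14:30-15:30, 17:00-18:00 (add 7h to convert from UTC-7).
Uma in UTC: 10:30-18:00 (subtract 2h to convert from UTC+2).
Wendy ∩ Emeka: 10:30-13:00, 14:00-16:30, 17:00-17:30.
Wendy ∩ Emeka ∩ Finn: 10:30-11:30, 14:30-15:30, 17:00-17:30.
Wendy ∩ Emeka ∩ Finn ∩ Uma: 10:30-11:30, 14:30-15:30, 17:00-17:30.
No common window is at least 90 minutes long.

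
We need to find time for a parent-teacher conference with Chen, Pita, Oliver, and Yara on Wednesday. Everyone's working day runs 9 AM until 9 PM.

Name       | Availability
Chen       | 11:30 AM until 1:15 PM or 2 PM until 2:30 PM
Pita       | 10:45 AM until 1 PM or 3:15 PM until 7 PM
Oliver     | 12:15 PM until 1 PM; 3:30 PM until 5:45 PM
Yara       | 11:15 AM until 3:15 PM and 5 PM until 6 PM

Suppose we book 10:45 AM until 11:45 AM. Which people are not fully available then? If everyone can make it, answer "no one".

Chen: not fully free for 10:45-11:45. Pita: free for 10:45-11:45. Oliver: not fully free for 10:45-11:45. Yara: not fully free for 10:45-11:45.

Chen, Oliver, Yara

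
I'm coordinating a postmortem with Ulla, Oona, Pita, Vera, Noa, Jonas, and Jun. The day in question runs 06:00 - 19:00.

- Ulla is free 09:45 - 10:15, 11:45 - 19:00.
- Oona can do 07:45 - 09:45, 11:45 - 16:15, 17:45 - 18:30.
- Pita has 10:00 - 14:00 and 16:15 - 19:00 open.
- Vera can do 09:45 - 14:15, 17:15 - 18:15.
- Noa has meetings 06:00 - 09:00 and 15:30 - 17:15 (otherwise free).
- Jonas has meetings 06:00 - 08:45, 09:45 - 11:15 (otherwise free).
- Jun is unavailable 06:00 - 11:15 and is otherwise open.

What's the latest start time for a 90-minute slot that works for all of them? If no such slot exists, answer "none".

12:30

Ulla free: 09:45-10:15, 11:45-19:00.
Oona free: 07:45-09:45, 11:45-16:15, 17:45-18:30.
Pita free: 10:00-14:00, 16:15-19:00.
Vera free: 09:45-14:15, 17:15-18:15.
Noa free: 09:00-15:30, 17:15-19:00 (invert busy blocks within the working day).
Jonas free: 08:45-09:45, 11:15-19:00 (invert busy blocks within the working day).
Jun free: 11:15-19:00 (invert busy blocks within the working day).
Ulla ∩ Oona: 11:45-16:15, 17:45-18:30.
Ulla ∩ Oona ∩ Pita: 11:45-14:00, 17:45-18:30.
Ulla ∩ Oona ∩ Pita ∩ Vera: 11:45-14:00, 17:45-18:15.
Ulla ∩ Oona ∩ Pita ∩ Vera ∩ Noa: 11:45-14:00, 17:45-18:15.
Ulla ∩ Oona ∩ Pita ∩ Vera ∩ Noa ∩ Jonas: 11:45-14:00, 17:45-18:15.
Ulla ∩ Oona ∩ Pita ∩ Vera ∩ Noa ∩ Jonas ∩ Jun: 11:45-14:00, 17:45-18:15.
The last common window of at least 90 minutes is 11:45-14:00; a 90-minute meeting can start as late as 12:30 and still end by 14:00.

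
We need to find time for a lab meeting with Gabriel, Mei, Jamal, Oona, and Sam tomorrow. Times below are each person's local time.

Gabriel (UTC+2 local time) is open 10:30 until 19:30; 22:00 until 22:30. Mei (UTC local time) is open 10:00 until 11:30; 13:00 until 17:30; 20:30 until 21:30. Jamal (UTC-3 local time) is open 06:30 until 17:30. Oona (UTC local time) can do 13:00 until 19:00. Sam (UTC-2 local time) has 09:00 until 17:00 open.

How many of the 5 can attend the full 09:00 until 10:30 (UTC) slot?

1

Gabriel in UTC: 08:30-17:30, 20:00-20:30 (subtract 2h to convert from UTC+2).
Mei in UTC: 10:00-11:30, 13:00-17:30, 20:30-21:30.
Jamal in UTC: 09:30-20:30 (add 3h to convert from UTC-3).
Oona in UTC: 13:00-19:00.
Sam in UTC: 11:00-19:00 (add 2h to convert from UTC-2).
Gabriel can make the full 09:00-10:30 slot — that's 1.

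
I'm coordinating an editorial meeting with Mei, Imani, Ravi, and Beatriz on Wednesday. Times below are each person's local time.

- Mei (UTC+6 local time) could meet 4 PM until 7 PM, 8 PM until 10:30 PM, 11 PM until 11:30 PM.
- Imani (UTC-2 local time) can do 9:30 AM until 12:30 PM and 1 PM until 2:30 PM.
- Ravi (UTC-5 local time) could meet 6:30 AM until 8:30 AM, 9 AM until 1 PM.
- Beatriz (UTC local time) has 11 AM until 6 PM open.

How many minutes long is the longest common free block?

90

Mei in UTC: 10:00-13:00, 14:00-16:30, 17:00-17:30 (subtract 6h to convert from UTC+6).
Imani in UTC: 11:30-14:30, 15:00-16:30 (add 2h to convert from UTC-2).
Ravi in UTC: 11:30-13:30, 14:00-18:00 (add 5h to convert from UTC-5).
Beatriz in UTC: 11:00-18:00.
Mei ∩ Imani: 11:30-13:00, 14:00-14:30, 15:00-16:30.
Mei ∩ Imani ∩ Ravi: 11:30-13:00, 14:00-14:30, 15:00-16:30.
Mei ∩ Imani ∩ Ravi ∩ Beatriz: 11:30-13:00, 14:00-14:30, 15:00-16:30.
So the common availability across everyone is 11:30-13:00, 14:00-14:30, 15:00-16:30.
The longest is 11:30-13:00 at 90 minutes.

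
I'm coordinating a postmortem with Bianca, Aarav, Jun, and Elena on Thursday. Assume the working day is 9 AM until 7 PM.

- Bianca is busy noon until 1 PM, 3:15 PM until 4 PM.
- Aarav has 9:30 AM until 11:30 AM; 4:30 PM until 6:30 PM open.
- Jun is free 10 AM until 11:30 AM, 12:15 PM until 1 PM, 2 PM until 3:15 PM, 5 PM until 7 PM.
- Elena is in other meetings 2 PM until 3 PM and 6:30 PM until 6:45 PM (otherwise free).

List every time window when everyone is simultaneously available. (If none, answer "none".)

10:00-11:30, 17:00-18:30

Bianca free: 09:00-12:00, 13:00-15:15, 16:00-19:00 (invert busy blocks within the working day).
Aarav free: 09:30-11:30, 16:30-18:30.
Jun free: 10:00-11:30, 12:15-13:00, 14:00-15:15, 17:00-19:00.
Elena free: 09:00-14:00, 15:00-18:30, 18:45-19:00 (invert busy blocks within the working day).
Bianca ∩ Aarav: 09:30-11:30, 16:30-18:30.
Bianca ∩ Aarav ∩ Jun: 10:00-11:30, 17:00-18:30.
Bianca ∩ Aarav ∩ Jun ∩ Elena: 10:00-11:30, 17:00-18:30.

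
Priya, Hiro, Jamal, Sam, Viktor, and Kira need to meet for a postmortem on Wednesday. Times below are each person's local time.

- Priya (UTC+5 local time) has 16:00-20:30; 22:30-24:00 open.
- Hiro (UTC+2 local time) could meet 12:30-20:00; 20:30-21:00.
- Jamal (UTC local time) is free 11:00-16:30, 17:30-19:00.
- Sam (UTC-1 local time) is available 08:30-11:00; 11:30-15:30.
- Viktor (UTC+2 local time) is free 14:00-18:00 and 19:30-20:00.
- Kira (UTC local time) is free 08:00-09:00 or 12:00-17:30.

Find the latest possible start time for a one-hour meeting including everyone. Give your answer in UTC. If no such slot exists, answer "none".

14:30

Priya in UTC: 11:00-15:30, 17:30-19:00 (subtract 5h to convert from UTC+5).
Hiro in UTC: 10:30-18:00, 18:30-19:00 (subtract 2h to convert from UTC+2).
Jamal in UTC: 11:00-16:30, 17:30-19:00.
Sam in UTC: 09:30-12:00, 12:30-16:30 (add 1h to convert from UTC-1).
Viktor in UTC: 12:00-16:00, 17:30-18:00 (subtract 2h to convert from UTC+2).
Kira in UTC: 08:00-09:00, 12:00-17:30.
Priya ∩ Hiro: 11:00-15:30, 17:30-18:00, 18:30-19:00.
Priya ∩ Hiro ∩ Jamal: 11:00-15:30, 17:30-18:00, 18:30-19:00.
Priya ∩ Hiro ∩ Jamal ∩ Sam: 11:00-12:00, 12:30-15:30.
Priya ∩ Hiro ∩ Jamal ∩ Sam ∩ Viktor: 12:30-15:30.
Priya ∩ Hiro ∩ Jamal ∩ Sam ∩ Viktor ∩ Kira: 12:30-15:30.
The last common window of at least 60 minutes is 12:30-15:30; a 60-minute meeting can start as late as 14:30 and still end by 15:30.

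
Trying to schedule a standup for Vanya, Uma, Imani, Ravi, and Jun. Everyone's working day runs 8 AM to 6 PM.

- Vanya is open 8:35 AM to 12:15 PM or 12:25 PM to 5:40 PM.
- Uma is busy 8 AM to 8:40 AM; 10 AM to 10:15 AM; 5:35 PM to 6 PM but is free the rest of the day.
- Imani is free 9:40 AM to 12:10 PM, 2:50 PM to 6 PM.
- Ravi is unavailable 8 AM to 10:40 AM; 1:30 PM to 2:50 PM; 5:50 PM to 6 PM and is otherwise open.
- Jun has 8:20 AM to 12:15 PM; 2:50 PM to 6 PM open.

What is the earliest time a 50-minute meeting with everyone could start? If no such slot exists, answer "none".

10:40

Vanya free: 08:35-12:15, 12:25-17:40.
Uma free: 08:40-10:00, 10:15-17:35 (invert busy blocks within the working day).
Imani free: 09:40-12:10, 14:50-18:00.
Ravi free: 10:40-13:30, 14:50-17:50 (invert busy blocks within the working day).
Jun free: 08:20-12:15, 14:50-18:00.
Vanya ∩ Uma: 08:40-10:00, 10:15-12:15, 12:25-17:35.
Vanya ∩ Uma ∩ Imani: 09:40-10:00, 10:15-12:10, 14:50-17:35.
Vanya ∩ Uma ∩ Imani ∩ Ravi: 10:40-12:10, 14:50-17:35.
Vanya ∩ Uma ∩ Imani ∩ Ravi ∩ Jun: 10:40-12:10, 14:50-17:35.
The first common window of at least 50 minutes is 10:40-12:10, so the earliest start is 10:40.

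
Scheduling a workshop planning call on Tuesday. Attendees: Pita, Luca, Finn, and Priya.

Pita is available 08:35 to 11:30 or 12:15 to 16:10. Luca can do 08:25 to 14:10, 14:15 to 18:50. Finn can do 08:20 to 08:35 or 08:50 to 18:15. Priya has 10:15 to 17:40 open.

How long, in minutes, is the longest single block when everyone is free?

Pita ∩ Luca: 08:35-11:30, 12:15-14:10, 14:15-16:10.
Pita ∩ Luca ∩ Finn: 08:50-11:30, 12:15-14:10, 14:15-16:10.
Pita ∩ Luca ∩ Finn ∩ Priya: 10:15-11:30, 12:15-14:10, 14:15-16:10.
The longest is 12:15-14:10 at 115 minutes.

115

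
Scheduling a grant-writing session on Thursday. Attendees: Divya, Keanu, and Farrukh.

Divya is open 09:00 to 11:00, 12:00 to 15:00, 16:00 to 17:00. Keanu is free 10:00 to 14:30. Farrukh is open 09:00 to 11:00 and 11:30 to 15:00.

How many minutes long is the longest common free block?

150

Divya ∩ Keanu: 10:00-11:00, 12:00-14:30.
Divya ∩ Keanu ∩ Farrukh: 10:00-11:00, 12:00-14:30.
The longest is 12:00-14:30 at 150 minutes.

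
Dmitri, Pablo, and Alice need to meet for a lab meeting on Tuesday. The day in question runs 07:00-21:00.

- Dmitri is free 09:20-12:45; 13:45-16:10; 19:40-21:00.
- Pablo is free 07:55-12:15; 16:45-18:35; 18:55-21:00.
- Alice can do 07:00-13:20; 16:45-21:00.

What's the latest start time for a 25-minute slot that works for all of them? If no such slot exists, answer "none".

Dmitri ∩ Pablo: 09:20-12:15, 19:40-21:00.
Dmitri ∩ Pablo ∩ Alice: 09:20-12:15, 19:40-21:00.
So the common availability across everyone is 09:20-12:15, 19:40-21:00.
The last common window of at least 25 minutes is 19:40-21:00; a 25-minute meeting can start as late as 20:35 and still end by 21:00.

20:35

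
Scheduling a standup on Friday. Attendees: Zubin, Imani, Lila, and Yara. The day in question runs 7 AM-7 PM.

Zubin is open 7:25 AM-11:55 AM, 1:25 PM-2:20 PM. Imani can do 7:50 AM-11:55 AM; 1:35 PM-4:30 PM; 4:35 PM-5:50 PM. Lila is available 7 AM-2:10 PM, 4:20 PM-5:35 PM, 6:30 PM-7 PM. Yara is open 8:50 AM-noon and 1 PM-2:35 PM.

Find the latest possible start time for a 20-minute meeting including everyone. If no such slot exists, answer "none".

Zubin ∩ Imani: 07:50-11:55, 13:35-14:20.
Zubin ∩ Imani ∩ Lila: 07:50-11:55, 13:35-14:10.
Zubin ∩ Imani ∩ Lila ∩ Yara: 08:50-11:55, 13:35-14:10.
Those are the intersection windows.
The last common window of at least 20 minutes is 13:35-14:10; a 20-minute meeting can start as late as 13:50 and still end by 14:10.

13:50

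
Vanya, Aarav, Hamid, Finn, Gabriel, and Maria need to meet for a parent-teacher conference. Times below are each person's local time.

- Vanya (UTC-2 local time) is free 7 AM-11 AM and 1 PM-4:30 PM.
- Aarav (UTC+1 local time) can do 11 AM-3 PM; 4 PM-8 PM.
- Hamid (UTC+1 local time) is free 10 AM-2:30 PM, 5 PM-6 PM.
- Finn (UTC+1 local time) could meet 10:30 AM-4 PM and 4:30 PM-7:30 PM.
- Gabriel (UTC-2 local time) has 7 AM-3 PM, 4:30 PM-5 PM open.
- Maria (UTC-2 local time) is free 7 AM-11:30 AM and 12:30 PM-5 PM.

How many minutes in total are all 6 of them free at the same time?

240

Vanya in UTC: 09:00-13:00, 15:00-18:30 (add 2h to convert from UTC-2).
Aarav in UTC: 10:00-14:00, 15:00-19:00 (subtract 1h to convert from UTC+1).
Hamid in UTC: 09:00-13:30, 16:00-17:00 (subtract 1h to convert from UTC+1).
Finn in UTC: 09:30-15:00, 15:30-18:30 (subtract 1h to convert from UTC+1).
Gabriel in UTC: 09:00-17:00, 18:30-19:00 (add 2h to convert from UTC-2).
Maria in UTC: 09:00-13:30, 14:30-19:00 (add 2h to convert from UTC-2).
Vanya ∩ Aarav: 10:00-13:00, 15:00-18:30.
Vanya ∩ Aarav ∩ Hamid: 10:00-13:00, 16:00-17:00.
Vanya ∩ Aarav ∩ Hamid ∩ Finn: 10:00-13:00, 16:00-17:00.
Vanya ∩ Aarav ∩ Hamid ∩ Finn ∩ Gabriel: 10:00-13:00, 16:00-17:00.
Vanya ∩ Aarav ∩ Hamid ∩ Finn ∩ Gabriel ∩ Maria: 10:00-13:00, 16:00-17:00.
Summing the common windows: 180 + 60 = 240 minutes.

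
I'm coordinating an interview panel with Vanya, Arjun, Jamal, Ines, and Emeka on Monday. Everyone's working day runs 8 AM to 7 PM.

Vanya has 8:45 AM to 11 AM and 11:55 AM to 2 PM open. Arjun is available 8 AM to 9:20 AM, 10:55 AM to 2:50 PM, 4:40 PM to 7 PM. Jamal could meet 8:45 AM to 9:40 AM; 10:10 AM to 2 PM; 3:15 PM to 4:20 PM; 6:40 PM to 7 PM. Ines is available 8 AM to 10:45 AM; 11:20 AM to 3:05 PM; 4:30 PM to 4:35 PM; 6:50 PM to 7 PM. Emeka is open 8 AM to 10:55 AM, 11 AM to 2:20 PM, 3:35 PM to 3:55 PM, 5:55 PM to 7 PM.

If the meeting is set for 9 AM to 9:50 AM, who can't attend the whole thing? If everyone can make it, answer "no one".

Arjun, Jamal

Vanya: free for 09:00-09:50. Arjun: not fully free for 09:00-09:50. Jamal: not fully free for 09:00-09:50. Ines: free for 09:00-09:50. Emeka: free for 09:00-09:50.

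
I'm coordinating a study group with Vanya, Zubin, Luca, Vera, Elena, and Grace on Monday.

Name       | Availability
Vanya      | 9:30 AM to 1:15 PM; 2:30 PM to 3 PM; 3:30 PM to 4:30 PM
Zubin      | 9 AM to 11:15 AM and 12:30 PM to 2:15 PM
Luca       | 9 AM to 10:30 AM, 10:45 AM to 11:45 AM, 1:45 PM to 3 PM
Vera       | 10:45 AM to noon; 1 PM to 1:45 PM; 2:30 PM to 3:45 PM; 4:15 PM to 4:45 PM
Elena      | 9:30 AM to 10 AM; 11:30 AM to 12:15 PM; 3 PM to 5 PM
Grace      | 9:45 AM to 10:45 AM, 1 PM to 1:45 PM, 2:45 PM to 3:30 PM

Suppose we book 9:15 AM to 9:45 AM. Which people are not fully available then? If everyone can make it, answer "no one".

Elena, Grace, Vanya, Vera

Vanya: not fully free for 09:15-09:45. Zubin: free for 09:15-09:45. Luca: free for 09:15-09:45. Vera: not fully free for 09:15-09:45. Elena: not fully free for 09:15-09:45. Grace: not fully free for 09:15-09:45.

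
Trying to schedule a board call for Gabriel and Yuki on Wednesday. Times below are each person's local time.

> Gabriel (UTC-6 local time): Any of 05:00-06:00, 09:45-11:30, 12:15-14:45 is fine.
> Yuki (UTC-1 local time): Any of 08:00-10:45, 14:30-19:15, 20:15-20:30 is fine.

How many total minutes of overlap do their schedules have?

Gabriel in UTC: 11:00-12:00, 15:45-17:30, 18:15-20:45 (add 6h to convert from UTC-6).
Yuki in UTC: 09:00-11:45, 15:30-20:15, 21:15-21:30 (add 1h to convert from UTC-1).
Gabriel ∩ Yuki: 11:00-11:45, 15:45-17:30, 18:15-20:15.
Summing the common windows: 45 + 105 + 120 = 270 minutes.

270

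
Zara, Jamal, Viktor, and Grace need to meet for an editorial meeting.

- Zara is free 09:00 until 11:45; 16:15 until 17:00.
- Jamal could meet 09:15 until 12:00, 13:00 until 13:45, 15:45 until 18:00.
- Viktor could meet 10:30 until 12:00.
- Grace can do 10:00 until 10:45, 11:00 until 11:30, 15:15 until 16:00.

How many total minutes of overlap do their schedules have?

Zara ∩ Jamal: 09:15-11:45, 16:15-17:00.
Zara ∩ Jamal ∩ Viktor: 10:30-11:45.
Zara ∩ Jamal ∩ Viktor ∩ Grace: 10:30-10:45, 11:00-11:30.
Those are the intersection windows.
Summing the common windows: 15 + 30 = 45 minutes.

45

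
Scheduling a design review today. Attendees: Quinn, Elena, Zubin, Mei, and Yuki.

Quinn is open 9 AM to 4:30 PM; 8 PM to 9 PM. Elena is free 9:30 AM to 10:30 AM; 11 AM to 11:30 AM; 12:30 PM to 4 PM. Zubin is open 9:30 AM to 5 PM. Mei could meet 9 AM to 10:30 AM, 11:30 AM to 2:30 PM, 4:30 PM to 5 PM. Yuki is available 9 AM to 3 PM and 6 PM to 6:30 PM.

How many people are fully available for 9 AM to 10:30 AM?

Quinn, Mei, and Yuki can make the full 09:00-10:30 slot — that's 3.

3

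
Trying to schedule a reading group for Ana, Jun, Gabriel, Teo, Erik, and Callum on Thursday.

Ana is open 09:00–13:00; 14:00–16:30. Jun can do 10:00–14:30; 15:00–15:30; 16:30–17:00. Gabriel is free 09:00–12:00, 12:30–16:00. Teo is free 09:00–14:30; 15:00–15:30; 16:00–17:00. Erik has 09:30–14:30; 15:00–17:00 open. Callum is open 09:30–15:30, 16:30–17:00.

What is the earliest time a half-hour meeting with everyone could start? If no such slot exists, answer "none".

10:00

Ana ∩ Jun: 10:00-13:00, 14:00-14:30, 15:00-15:30.
Ana ∩ Jun ∩ Gabriel: 10:00-12:00, 12:30-13:00, 14:00-14:30, 15:00-15:30.
Ana ∩ Jun ∩ Gabriel ∩ Teo: 10:00-12:00, 12:30-13:00, 14:00-14:30, 15:00-15:30.
Ana ∩ Jun ∩ Gabriel ∩ Teo ∩ Erik: 10:00-12:00, 12:30-13:00, 14:00-14:30, 15:00-15:30.
Ana ∩ Jun ∩ Gabriel ∩ Teo ∩ Erik ∩ Callum: 10:00-12:00, 12:30-13:00, 14:00-14:30, 15:00-15:30.
The first common window of at least 30 minutes is 10:00-12:00, so the earliest start is 10:00.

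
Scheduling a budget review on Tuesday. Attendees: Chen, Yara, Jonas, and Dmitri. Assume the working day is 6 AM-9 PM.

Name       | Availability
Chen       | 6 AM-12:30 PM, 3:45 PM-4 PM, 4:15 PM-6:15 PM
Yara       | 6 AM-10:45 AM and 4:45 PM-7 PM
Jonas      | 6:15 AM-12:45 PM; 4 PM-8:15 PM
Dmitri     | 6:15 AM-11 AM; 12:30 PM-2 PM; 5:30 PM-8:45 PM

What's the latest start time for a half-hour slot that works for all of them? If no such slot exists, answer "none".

Chen ∩ Yara: 06:00-10:45, 16:45-18:15.
Chen ∩ Yara ∩ Jonas: 06:15-10:45, 16:45-18:15.
Chen ∩ Yara ∩ Jonas ∩ Dmitri: 06:15-10:45, 17:30-18:15.
So the common availability across everyone is 06:15-10:45, 17:30-18:15.
The last common window of at least 30 minutes is 17:30-18:15; a 30-minute meeting can start as late as 17:45 and still end by 18:15.

17:45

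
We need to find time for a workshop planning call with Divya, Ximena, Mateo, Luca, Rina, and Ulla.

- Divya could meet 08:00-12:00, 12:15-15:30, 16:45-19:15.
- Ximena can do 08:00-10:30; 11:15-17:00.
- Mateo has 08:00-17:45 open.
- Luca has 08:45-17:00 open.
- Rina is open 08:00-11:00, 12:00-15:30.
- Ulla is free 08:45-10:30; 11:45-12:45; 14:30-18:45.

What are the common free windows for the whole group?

08:45-10:30, 12:15-12:45, 14:30-15:30

Divya ∩ Ximena: 08:00-10:30, 11:15-12:00, 12:15-15:30, 16:45-17:00.
Divya ∩ Ximena ∩ Mateo: 08:00-10:30, 11:15-12:00, 12:15-15:30, 16:45-17:00.
Divya ∩ Ximena ∩ Mateo ∩ Luca: 08:45-10:30, 11:15-12:00, 12:15-15:30, 16:45-17:00.
Divya ∩ Ximena ∩ Mateo ∩ Luca ∩ Rina: 08:45-10:30, 12:15-15:30.
Divya ∩ Ximena ∩ Mateo ∩ Luca ∩ Rina ∩ Ulla: 08:45-10:30, 12:15-12:45, 14:30-15:30.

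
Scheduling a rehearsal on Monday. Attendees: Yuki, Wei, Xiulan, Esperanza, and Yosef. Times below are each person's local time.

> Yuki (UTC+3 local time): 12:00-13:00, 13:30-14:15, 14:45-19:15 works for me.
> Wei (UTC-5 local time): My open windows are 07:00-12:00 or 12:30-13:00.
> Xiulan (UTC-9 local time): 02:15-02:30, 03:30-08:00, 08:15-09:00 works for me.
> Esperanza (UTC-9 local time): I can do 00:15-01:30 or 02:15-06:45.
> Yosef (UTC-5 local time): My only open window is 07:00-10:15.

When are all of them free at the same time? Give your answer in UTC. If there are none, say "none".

12:30-15:15

Yuki in UTC: 09:00-10:00, 10:30-11:15, 11:45-16:15 (subtract 3h to convert from UTC+3).
Wei in UTC: 12:00-17:00, 17:30-18:00 (add 5h to convert from UTC-5).
Xiulan in UTC: 11:15-11:30, 12:30-17:00, 17:15-18:00 (add 9h to convert from UTC-9).
Esperanza in UTC: 09:15-10:30, 11:15-15:45 (add 9h to convert from UTC-9).
Yosef in UTC: 12:00-15:15 (add 5h to convert from UTC-5).
Yuki ∩ Wei: 12:00-16:15.
Yuki ∩ Wei ∩ Xiulan: 12:30-16:15.
Yuki ∩ Wei ∩ Xiulan ∩ Esperanza: 12:30-15:45.
Yuki ∩ Wei ∩ Xiulan ∩ Esperanza ∩ Yosef: 12:30-15:15.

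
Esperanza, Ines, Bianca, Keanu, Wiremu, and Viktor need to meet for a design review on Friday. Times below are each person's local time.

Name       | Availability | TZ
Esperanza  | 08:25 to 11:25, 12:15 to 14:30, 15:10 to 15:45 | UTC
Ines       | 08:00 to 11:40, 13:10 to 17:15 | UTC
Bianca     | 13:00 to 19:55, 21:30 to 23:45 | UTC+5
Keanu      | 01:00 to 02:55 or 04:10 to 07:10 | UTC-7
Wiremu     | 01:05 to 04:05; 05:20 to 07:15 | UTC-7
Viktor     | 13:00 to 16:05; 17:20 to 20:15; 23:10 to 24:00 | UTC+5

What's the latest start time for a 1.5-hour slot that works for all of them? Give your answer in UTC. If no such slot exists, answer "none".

08:25

Esperanza in UTC: 08:25-11:25, 12:15-14:30, 15:10-15:45.
Ines in UTC: 08:00-11:40, 13:10-17:15.
Bianca in UTC: 08:00-14:55, 16:30-18:45 (subtract 5h to convert from UTC+5).
Keanu in UTC: 08:00-09:55, 11:10-14:10 (add 7h to convert from UTC-7).
Wiremu in UTC: 08:05-11:05, 12:20-14:15 (add 7h to convert from UTC-7).
Viktor in UTC: 08:00-11:05, 12:20-15:15, 18:10-19:00 (subtract 5h to convert from UTC+5).
Esperanza ∩ Ines: 08:25-11:25, 13:10-14:30, 15:10-15:45.
Esperanza ∩ Ines ∩ Bianca: 08:25-11:25, 13:10-14:30.
Esperanza ∩ Ines ∩ Bianca ∩ Keanu: 08:25-09:55, 11:10-11:25, 13:10-14:10.
Esperanza ∩ Ines ∩ Bianca ∩ Keanu ∩ Wiremu: 08:25-09:55, 13:10-14:10.
Esperanza ∩ Ines ∩ Bianca ∩ Keanu ∩ Wiremu ∩ Viktor: 08:25-09:55, 13:10-14:10.
The last common window of at least 90 minutes is 08:25-09:55; a 90-minute meeting can start as late as 08:25 and still end by 09:55.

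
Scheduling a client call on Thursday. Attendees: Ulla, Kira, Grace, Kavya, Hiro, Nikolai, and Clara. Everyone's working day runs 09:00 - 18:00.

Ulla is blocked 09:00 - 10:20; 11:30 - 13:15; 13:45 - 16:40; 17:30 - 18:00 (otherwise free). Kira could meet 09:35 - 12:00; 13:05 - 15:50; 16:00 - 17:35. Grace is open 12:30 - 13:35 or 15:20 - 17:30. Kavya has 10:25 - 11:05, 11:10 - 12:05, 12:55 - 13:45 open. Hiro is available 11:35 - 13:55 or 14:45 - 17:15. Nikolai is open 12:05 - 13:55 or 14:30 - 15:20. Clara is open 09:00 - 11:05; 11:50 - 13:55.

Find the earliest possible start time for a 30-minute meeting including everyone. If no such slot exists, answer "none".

none

Ulla free: 10:20-11:30, 13:15-13:45, 16:40-17:30 (invert busy blocks within the working day).
Kira free: 09:35-12:00, 13:05-15:50, 16:00-17:35.
Grace free: 12:30-13:35, 15:20-17:30.
Kavya free: 10:25-11:05, 11:10-12:05, 12:55-13:45.
Hiro free: 11:35-13:55, 14:45-17:15.
Nikolai free: 12:05-13:55, 14:30-15:20.
Clara free: 09:00-11:05, 11:50-13:55.
Ulla ∩ Kira: 10:20-11:30, 13:15-13:45, 16:40-17:30.
Ulla ∩ Kira ∩ Grace: 13:15-13:35, 16:40-17:30.
Ulla ∩ Kira ∩ Grace ∩ Kavya: 13:15-13:35.
Ulla ∩ Kira ∩ Grace ∩ Kavya ∩ Hiro: 13:15-13:35.
Ulla ∩ Kira ∩ Grace ∩ Kavya ∩ Hiro ∩ Nikolai: 13:15-13:35.
Ulla ∩ Kira ∩ Grace ∩ Kavya ∩ Hiro ∩ Nikolai ∩ Clara: 13:15-13:35.
No common window is at least 30 minutes long.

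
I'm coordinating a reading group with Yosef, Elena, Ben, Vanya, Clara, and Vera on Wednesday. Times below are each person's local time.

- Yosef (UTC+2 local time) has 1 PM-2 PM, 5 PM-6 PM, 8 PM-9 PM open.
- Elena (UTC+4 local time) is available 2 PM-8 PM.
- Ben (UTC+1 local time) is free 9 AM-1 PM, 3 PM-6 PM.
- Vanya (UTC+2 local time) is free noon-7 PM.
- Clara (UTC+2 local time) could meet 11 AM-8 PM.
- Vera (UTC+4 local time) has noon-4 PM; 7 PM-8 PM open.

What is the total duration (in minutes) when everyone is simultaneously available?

Yosef in UTC: 11:00-12:00, 15:00-16:00, 18:00-19:00 (subtract 2h to convert from UTC+2).
Elena in UTC: 10:00-16:00 (subtract 4h to convert from UTC+4).
Ben in UTC: 08:00-12:00, 14:00-17:00 (subtract 1h to convert from UTC+1).
Vanya in UTC: 10:00-17:00 (subtract 2h to convert from UTC+2).
Clara in UTC: 09:00-18:00 (subtract 2h to convert from UTC+2).
Vera in UTC: 08:00-12:00, 15:00-16:00 (subtract 4h to convert from UTC+4).
Yosef ∩ Elena: 11:00-12:00, 15:00-16:00.
Yosef ∩ Elena ∩ Ben: 11:00-12:00, 15:00-16:00.
Yosef ∩ Elena ∩ Ben ∩ Vanya: 11:00-12:00, 15:00-16:00.
Yosef ∩ Elena ∩ Ben ∩ Vanya ∩ Clara: 11:00-12:00, 15:00-16:00.
Yosef ∩ Elena ∩ Ben ∩ Vanya ∩ Clara ∩ Vera: 11:00-12:00, 15:00-16:00.
Those are the intersection windows.
Summing the common windows: 60 + 60 = 120 minutes.

120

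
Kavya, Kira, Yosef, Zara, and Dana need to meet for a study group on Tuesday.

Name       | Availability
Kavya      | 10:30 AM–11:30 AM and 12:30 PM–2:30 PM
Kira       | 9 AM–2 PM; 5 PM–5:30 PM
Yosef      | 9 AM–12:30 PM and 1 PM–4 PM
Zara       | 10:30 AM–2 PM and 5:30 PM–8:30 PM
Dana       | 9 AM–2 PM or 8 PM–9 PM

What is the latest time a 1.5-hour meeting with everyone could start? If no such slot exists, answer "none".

Kavya ∩ Kira: 10:30-11:30, 12:30-14:00.
Kavya ∩ Kira ∩ Yosef: 10:30-11:30, 13:00-14:00.
Kavya ∩ Kira ∩ Yosef ∩ Zara: 10:30-11:30, 13:00-14:00.
Kavya ∩ Kira ∩ Yosef ∩ Zara ∩ Dana: 10:30-11:30, 13:00-14:00.
So the common availability across everyone is 10:30-11:30, 13:00-14:00.
No common window is at least 90 minutes long.

none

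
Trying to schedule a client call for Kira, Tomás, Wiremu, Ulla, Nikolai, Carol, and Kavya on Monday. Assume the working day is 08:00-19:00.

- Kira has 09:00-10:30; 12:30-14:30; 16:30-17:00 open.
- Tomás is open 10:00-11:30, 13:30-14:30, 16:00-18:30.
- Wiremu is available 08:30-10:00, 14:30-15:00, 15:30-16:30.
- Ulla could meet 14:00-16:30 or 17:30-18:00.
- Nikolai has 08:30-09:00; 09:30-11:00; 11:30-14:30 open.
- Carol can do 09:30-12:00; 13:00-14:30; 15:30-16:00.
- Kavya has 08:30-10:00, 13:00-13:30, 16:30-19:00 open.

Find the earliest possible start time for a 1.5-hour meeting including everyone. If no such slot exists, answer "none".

none

Kira ∩ Tomás: 10:00-10:30, 13:30-14:30, 16:30-17:00.
Kira ∩ Tomás ∩ Wiremu: ∅.
Kira ∩ Tomás ∩ Wiremu ∩ Ulla: ∅.
Kira ∩ Tomás ∩ Wiremu ∩ Ulla ∩ Nikolai: ∅.
Kira ∩ Tomás ∩ Wiremu ∩ Ulla ∩ Nikolai ∩ Carol: ∅.
Kira ∩ Tomás ∩ Wiremu ∩ Ulla ∩ Nikolai ∩ Carol ∩ Kavya: ∅.
There is no time when everyone is free.
No common window is at least 90 minutes long.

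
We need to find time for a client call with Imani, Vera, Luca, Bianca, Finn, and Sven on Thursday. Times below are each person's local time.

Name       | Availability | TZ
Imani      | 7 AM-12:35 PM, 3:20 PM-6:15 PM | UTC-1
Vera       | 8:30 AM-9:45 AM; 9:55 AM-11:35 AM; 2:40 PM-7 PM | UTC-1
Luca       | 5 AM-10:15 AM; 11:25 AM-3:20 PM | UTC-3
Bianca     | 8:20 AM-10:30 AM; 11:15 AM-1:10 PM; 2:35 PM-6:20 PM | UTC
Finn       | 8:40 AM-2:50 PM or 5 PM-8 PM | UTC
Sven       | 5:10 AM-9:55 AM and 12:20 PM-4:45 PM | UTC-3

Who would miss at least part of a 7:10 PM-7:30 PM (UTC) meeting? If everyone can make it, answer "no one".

Imani in UTC: 08:00-13:35, 16:20-19:15 (add 1h to convert from UTC-1).
Vera in UTC: 09:30-10:45, 10:55-12:35, 15:40-20:00 (add 1h to convert from UTC-1).
Luca in UTC: 08:00-13:15, 14:25-18:20 (add 3h to convert from UTC-3).
Bianca in UTC: 08:20-10:30, 11:15-13:10, 14:35-18:20.
Finn in UTC: 08:40-14:50, 17:00-20:00.
Sven in UTC: 08:10-12:55, 15:20-19:45 (add 3h to convert from UTC-3).
Imani: not fully free for 19:10-19:30. Vera: free for 19:10-19:30. Luca: not fully free for 19:10-19:30. Bianca: not fully free for 19:10-19:30. Finn: free for 19:10-19:30. Sven: free for 19:10-19:30.

Bianca, Imani, Luca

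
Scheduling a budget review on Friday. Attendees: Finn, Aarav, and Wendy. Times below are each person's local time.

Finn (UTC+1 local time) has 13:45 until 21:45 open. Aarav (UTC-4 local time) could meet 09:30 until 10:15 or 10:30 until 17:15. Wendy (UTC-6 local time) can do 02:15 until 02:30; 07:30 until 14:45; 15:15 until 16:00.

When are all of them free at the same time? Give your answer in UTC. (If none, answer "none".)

13:30-14:15, 14:30-20:45

Finn in UTC: 12:45-20:45 (subtract 1h to convert from UTC+1).
Aarav in UTC: 13:30-14:15, 14:30-21:15 (add 4h to convert from UTC-4).
Wendy in UTC: 08:15-08:30, 13:30-20:45, 21:15-22:00 (add 6h to convert from UTC-6).
Finn ∩ Aarav: 13:30-14:15, 14:30-20:45.
Finn ∩ Aarav ∩ Wendy: 13:30-14:15, 14:30-20:45.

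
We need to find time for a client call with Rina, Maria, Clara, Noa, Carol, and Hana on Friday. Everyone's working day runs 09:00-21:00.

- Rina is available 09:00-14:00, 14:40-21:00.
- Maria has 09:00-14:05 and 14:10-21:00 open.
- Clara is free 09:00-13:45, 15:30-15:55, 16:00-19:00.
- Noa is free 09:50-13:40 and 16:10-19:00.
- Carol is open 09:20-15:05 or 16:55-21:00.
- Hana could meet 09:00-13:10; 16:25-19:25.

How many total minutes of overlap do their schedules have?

325

Rina ∩ Maria: 09:00-14:00, 14:40-21:00.
Rina ∩ Maria ∩ Clara: 09:00-13:45, 15:30-15:55, 16:00-19:00.
Rina ∩ Maria ∩ Clara ∩ Noa: 09:50-13:40, 16:10-19:00.
Rina ∩ Maria ∩ Clara ∩ Noa ∩ Carol: 09:50-13:40, 16:55-19:00.
Rina ∩ Maria ∩ Clara ∩ Noa ∩ Carol ∩ Hana: 09:50-13:10, 16:55-19:00.
Summing the common windows: 200 + 125 = 325 minutes.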